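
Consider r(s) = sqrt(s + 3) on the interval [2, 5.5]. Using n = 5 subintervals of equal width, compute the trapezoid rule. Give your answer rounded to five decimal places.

9.06534

Δs = (5.5 − 2)/5 = 0.7.
r(2) ≈ 2.23607, r(2.7) ≈ 2.38747, r(3.4) ≈ 2.52982, r(4.1) ≈ 2.66458, r(4.8) ≈ 2.79285, r(5.5) ≈ 2.91548.
T_5 = (Δs/2)·[r(s_0) + 2r(s_1) + ... + 2r(s_{4}) + r(s_5)].
Sum ≈ 9.06534.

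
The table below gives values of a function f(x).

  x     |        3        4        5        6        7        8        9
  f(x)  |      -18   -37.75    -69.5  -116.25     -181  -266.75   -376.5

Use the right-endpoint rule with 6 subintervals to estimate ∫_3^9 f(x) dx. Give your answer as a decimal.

-1047.75

Δx = 1.
Sum = 1·[(-37.75) + (-69.5) + (-116.25) + (-181) + (-266.75) + (-376.5)] = -1047.75.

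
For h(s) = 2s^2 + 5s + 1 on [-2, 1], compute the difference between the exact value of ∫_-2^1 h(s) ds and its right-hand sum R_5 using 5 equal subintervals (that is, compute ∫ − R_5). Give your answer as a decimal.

Exact integral: ∫_-2^1 h(s) ds = 1.5.
R_5 = 4.56.
Error = 1.5 − 4.56 = -3.06.

-3.06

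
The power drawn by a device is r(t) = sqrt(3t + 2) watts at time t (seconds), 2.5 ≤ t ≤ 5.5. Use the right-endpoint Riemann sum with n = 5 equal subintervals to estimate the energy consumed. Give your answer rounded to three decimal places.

Δt = (5.5 − 2.5)/5 = 0.6.
Right endpoints: 3.1, 3.7, 4.3, 4.9, 5.5.
r(3.1) ≈ 3.362, r(3.7) ≈ 3.619, r(4.3) ≈ 3.860, r(4.9) ≈ 4.087, r(5.5) ≈ 4.301.
Sum = Δt · [r(3.1) + r(3.7) + r(4.3) + r(4.9) + r(5.5)].
Sum ≈ 11.537.

11.537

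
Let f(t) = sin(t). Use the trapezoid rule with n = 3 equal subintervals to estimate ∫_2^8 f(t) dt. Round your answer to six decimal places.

Δt = (8 − 2)/3 = 2.
f(2) ≈ 0.909297, f(4) ≈ -0.756802, f(6) ≈ -0.279415, f(8) ≈ 0.989358.
T_3 = (Δt/2)·[f(t_0) + 2f(t_1) + 2f(t_2) + f(t_3)].
Sum ≈ -0.173780.

-0.173780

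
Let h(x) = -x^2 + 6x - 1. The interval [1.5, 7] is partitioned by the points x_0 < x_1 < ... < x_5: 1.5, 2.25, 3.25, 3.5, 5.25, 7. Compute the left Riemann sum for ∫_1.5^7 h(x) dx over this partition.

Subinterval widths: 0.75, 1, 0.25, 1.75, 1.75.
Left endpoints: 1.5, 2.25, 3.25, 3.5, 5.25.
h(1.5) = 5.75, h(2.25) = 7.4375, h(3.25) = 7.9375, h(3.5) = 7.75, h(5.25) = 2.9375.
Sum = Σ Δx_i · h(x_i).
Sum = 32.4375.

32.4375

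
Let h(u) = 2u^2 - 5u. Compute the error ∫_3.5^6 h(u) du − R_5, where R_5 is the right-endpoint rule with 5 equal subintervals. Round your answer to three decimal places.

Exact integral: ∫_3.5^6 h(u) du ≈ 56.04167.
R_5 = 65.
Error ≈ 56.04167 − 65 ≈ -8.958.

-8.958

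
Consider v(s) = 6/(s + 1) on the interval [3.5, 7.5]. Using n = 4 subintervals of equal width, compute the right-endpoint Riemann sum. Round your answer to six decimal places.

3.519868

Δs = (7.5 − 3.5)/4 = 1.
Right endpoints: 4.5, 5.5, 6.5, 7.5.
v(4.5) = 12/11, v(5.5) = 12/13, v(6.5) = 0.8, v(7.5) = 12/17.
Sum = Δs · [v(4.5) + v(5.5) + v(6.5) + v(7.5)].
Sum ≈ 3.519868.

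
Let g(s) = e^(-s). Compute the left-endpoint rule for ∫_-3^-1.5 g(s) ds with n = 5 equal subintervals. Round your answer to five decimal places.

Δs = (-1.5 − (-3))/5 = 0.3.
Left endpoints: -3, -2.7, -2.4, -2.1, -1.8.
g(-3) ≈ 20.08554, g(-2.7) ≈ 14.87973, g(-2.4) ≈ 11.02318, g(-2.1) ≈ 8.16617, g(-1.8) ≈ 6.04965.
Sum = Δs · [g(-3) + g(-2.7) + g(-2.4) + g(-2.1) + g(-1.8)].
Sum ≈ 18.06128.

18.06128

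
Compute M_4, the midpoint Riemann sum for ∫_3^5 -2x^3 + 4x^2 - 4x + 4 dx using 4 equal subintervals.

-164.5

Δx = (5 − 3)/4 = 0.5.
Midpoints: 3.25, 3.75, 4.25, 4.75.
f(3.25) = -35.40625, f(3.75) = -60.21875, f(4.25) = -94.28125, f(4.75) = -139.09375.
Sum = Δx · [f(3.25) + f(3.75) + f(4.25) + f(4.75)].
Sum = -164.5.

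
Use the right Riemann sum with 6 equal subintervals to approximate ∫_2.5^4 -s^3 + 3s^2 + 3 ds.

Δs = (4 − 2.5)/6 = 0.25.
Right endpoints: 2.75, 3, 3.25, 3.5, 3.75, 4.
f(2.75) = 4.890625, f(3) = 3, f(3.25) = 0.359375, f(3.5) = -3.125, f(3.75) = -7.546875, f(4) = -13.
Sum = Δs · [f(2.75) + f(3) + f(3.25) + ...].
Sum = -3.85546875.

-3.85546875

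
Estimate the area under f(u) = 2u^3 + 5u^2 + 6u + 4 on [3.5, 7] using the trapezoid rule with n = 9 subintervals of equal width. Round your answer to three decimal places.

Δu = (7 − 3.5)/9 = 7/18.
f(3.5) = 172, f(35/9) = 160801/729, f(77/18) = 404923/1458, f(14/3) = 9292/27, f(91/18) = 306583/729, f(49/9) = 370073/729, f(35/6) = 32731/54, f(56/9) = 522484/729, f(119/18) = 612434/729, f(7) = 977.
T_9 = (Δu/2)·[f(u_0) + 2f(u_1) + ... + 2f(u_{8}) + f(u_9)].
Sum ≈ 1753.147.

1753.147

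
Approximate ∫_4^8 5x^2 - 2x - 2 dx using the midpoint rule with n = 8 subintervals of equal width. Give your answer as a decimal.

690.25

Δx = (8 − 4)/8 = 0.5.
Midpoints: 4.25, 4.75, 5.25, 5.75, 6.25, 6.75, 7.25, 7.75.
f(4.25) = 79.8125, f(4.75) = 101.3125, f(5.25) = 125.3125, f(5.75) = 151.8125, f(6.25) = 180.8125, f(6.75) = 212.3125, f(7.25) = 246.3125, f(7.75) = 282.8125.
Sum = Δx · [f(4.25) + f(4.75) + f(5.25) + ...].
Sum = 690.25.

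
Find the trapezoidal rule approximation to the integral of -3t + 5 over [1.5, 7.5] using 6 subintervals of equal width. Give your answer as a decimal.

-51

Δt = (7.5 − 1.5)/6 = 1.
f(1.5) = 0.5, f(2.5) = -2.5, f(3.5) = -5.5, f(4.5) = -8.5, f(5.5) = -11.5, f(6.5) = -14.5, f(7.5) = -17.5.
T_6 = (Δt/2)·[f(t_0) + 2f(t_1) + ... + 2f(t_{5}) + f(t_6)].
Sum = -51.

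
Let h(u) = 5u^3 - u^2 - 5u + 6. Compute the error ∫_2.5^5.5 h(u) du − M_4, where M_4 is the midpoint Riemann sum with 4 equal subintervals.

8.296875

Exact integral: ∫_2.5^5.5 h(u) du = 1002.75.
M_4 = 994.453125.
Error = 1002.75 − 994.453125 = 8.296875.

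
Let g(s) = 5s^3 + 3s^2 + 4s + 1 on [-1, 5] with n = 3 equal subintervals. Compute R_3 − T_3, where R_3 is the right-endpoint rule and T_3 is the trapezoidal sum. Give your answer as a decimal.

726

R_3 = 1818.
T_3 = 1092.
R_3 − T_3 = 726.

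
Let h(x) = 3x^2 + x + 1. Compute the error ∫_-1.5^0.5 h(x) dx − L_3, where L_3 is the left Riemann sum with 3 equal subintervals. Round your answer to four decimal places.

Exact integral: ∫_-1.5^0.5 h(x) dx = 4.5.
L_3 ≈ 6.277778.
Error ≈ 4.5 − 6.277778 ≈ -1.7778.

-1.7778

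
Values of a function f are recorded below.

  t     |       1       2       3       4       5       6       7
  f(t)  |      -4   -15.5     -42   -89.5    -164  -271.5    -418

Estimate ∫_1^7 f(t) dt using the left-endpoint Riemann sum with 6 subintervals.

-586.5

Δt = 1.
Sum = 1·[(-4) + (-15.5) + (-42) + (-89.5) + (-164) + (-271.5)] = -586.5.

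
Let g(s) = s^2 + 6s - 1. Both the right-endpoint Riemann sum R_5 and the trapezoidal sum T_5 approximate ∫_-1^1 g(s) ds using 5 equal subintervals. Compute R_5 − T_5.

2.4

R_5 = 1.12.
T_5 = -1.28.
R_5 − T_5 = 2.4.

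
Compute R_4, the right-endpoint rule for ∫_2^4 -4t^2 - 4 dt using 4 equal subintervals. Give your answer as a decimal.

Δt = (4 − 2)/4 = 0.5.
Right endpoints: 2.5, 3, 3.5, 4.
f(2.5) = -29, f(3) = -40, f(3.5) = -53, f(4) = -68.
Sum = Δt · [f(2.5) + f(3) + f(3.5) + f(4)].
Sum = -95.

-95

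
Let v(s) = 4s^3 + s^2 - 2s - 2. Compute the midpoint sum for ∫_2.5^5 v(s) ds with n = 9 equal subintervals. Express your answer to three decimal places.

Δs = (5 − 2.5)/9 = 5/18.
Midpoints: 95/36, 35/12, 115/36, 125/36, 3.75, 145/36, 155/36, 55/12, 175/36.
v(95/36) = 53357/729, v(35/12) = 21583/216, v(115/36) = 385513/2916, v(125/36) = 994711/5832, v(3.75) = 215.5, v(145/36) = 1560281/5832, v(155/36) = 954083/2916, v(55/12) = 85313/216, v(175/36) = 343642/729.
Sum = Δs · [v(95/36) + v(35/12) + v(115/36) + ...].
Sum ≈ 597.906.

597.906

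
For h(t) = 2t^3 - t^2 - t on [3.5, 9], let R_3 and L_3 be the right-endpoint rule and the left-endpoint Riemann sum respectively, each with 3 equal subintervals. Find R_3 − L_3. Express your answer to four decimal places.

R_3 ≈ 4244.675926.
L_3 ≈ 1865.009259.
R_3 − L_3 ≈ 2379.6667.

2379.6667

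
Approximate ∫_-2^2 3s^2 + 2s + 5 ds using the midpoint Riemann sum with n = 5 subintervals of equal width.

35.36

Δs = (2 − (-2))/5 = 0.8.
Midpoints: -1.6, -0.8, 0, 0.8, 1.6.
f(-1.6) = 9.48, f(-0.8) = 5.32, f(0) = 5, f(0.8) = 8.52, f(1.6) = 15.88.
Sum = Δs · [f(-1.6) + f(-0.8) + f(0) + f(0.8) + f(1.6)].
Sum = 35.36.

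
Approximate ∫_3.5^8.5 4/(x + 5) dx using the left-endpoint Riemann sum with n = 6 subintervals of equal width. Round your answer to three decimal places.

Δx = (8.5 − 3.5)/6 = 5/6.
Left endpoints: 3.5, 13/3, 31/6, 6, 41/6, 23/3.
f(3.5) = 8/17, f(13/3) = 3/7, f(31/6) = 24/61, f(6) = 4/11, f(41/6) = 24/71, f(23/3) = 6/19.
Sum = Δx · [f(3.5) + f(13/3) + f(31/6) + ...].
Sum ≈ 1.925.

1.925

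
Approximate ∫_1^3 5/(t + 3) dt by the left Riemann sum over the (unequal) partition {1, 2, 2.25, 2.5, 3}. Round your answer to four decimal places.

Subinterval widths: 1, 0.25, 0.25, 0.5.
Left endpoints: 1, 2, 2.25, 2.5.
f(1) = 1.25, f(2) = 1, f(2.25) = 20/21, f(2.5) = 10/11.
Sum = Σ Δt_i · f(t_i).
Sum ≈ 2.1926.

2.1926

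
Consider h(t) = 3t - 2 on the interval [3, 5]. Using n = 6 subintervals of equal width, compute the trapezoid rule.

Δt = (5 − 3)/6 = 1/3.
h(3) = 7, h(10/3) = 8, h(11/3) = 9, h(4) = 10, h(13/3) = 11, h(14/3) = 12, h(5) = 13.
T_6 = (Δt/2)·[h(t_0) + 2h(t_1) + ... + 2h(t_{5}) + h(t_6)].
Sum = 20.

20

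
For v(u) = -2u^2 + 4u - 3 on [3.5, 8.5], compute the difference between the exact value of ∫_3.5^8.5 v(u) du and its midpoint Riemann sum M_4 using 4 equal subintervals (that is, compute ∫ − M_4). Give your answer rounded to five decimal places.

-1.30208

Exact integral: ∫_3.5^8.5 v(u) du ≈ -275.8333333.
M_4 = -274.53125.
Error ≈ -275.8333333 − (-274.53125) ≈ -1.30208.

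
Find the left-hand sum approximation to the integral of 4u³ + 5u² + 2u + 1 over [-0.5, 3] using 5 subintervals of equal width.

Δu = (3 − (-0.5))/5 = 0.7.
Left endpoints: -0.5, 0.2, 0.9, 1.6, 2.3.
f(-0.5) = 0.75, f(0.2) = 1.632, f(0.9) = 9.766, f(1.6) = 33.384, f(2.3) = 80.718.
Sum = Δu · [f(-0.5) + f(0.2) + f(0.9) + f(1.6) + f(2.3)].
Sum = 88.375.

88.375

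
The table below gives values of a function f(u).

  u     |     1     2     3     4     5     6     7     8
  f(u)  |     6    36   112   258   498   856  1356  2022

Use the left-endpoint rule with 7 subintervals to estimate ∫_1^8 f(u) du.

Δu = 1.
Sum = 1·[6 + 36 + 112 + 258 + 498 + 856 + 1356] = 3122.

3122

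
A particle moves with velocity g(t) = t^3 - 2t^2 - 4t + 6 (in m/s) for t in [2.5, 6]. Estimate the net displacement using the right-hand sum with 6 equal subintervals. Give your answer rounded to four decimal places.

181.2901

Δt = (6 − 2.5)/6 = 7/12.
Right endpoints: 37/12, 11/3, 4.25, 29/6, 65/12, 6.
g(37/12) = 6853/1728, g(11/3) = 371/27, g(4.25) = 29.640625, g(29/6) = 11417/216, g(65/12) = 146153/1728, g(6) = 126.
Sum = Δt · [g(37/12) + g(11/3) + g(4.25) + ...].
Sum ≈ 181.2901.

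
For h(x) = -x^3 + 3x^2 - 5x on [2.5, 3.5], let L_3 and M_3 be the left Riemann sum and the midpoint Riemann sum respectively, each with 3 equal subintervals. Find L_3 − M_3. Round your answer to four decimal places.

2.2083

L_3 ≈ -13.236111.
M_3 ≈ -15.444444.
L_3 − M_3 ≈ 2.2083.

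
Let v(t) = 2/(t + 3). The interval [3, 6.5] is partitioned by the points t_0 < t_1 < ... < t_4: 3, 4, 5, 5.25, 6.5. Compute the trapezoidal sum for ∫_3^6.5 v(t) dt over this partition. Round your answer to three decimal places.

0.922

Subinterval widths: 1, 1, 0.25, 1.25.
v(3) = 1/3, v(4) = 2/7, v(5) = 0.25, v(5.25) = 8/33, v(6.5) = 4/19.
On each subinterval the trapezoid contributes (Δt_i/2)·[v(t_{i-1}) + v(t_i)].
Sum ≈ 0.922.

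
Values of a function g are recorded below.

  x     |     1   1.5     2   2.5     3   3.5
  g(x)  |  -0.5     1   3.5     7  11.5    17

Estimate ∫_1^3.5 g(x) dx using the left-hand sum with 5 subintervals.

11.25

Δx = 0.5.
Sum = 0.5·[(-0.5) + 1 + 3.5 + 7 + 11.5] = 11.25.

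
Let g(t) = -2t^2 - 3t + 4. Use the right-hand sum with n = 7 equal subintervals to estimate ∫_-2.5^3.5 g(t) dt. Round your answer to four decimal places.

-38.3265

Δt = (3.5 − (-2.5))/7 = 6/7.
Right endpoints: -23/14, -11/14, 1/14, 13/14, 25/14, 37/14, 3.5.
g(-23/14) = 173/49, g(-11/14) = 251/49, g(1/14) = 185/49, g(13/14) = -25/49, g(25/14) = -379/49, g(37/14) = -877/49, g(3.5) = -31.
Sum = Δt · [g(-23/14) + g(-11/14) + g(1/14) + ...].
Sum ≈ -38.3265.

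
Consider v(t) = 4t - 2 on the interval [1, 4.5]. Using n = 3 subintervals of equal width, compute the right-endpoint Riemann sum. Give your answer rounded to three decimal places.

Δt = (4.5 − 1)/3 = 7/6.
Right endpoints: 13/6, 10/3, 4.5.
v(13/6) = 20/3, v(10/3) = 34/3, v(4.5) = 16.
Sum = Δt · [v(13/6) + v(10/3) + v(4.5)].
Sum ≈ 39.667.

39.667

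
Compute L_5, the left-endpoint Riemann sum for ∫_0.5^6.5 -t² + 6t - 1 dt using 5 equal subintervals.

Δt = (6.5 − 0.5)/5 = 1.2.
Left endpoints: 0.5, 1.7, 2.9, 4.1, 5.3.
f(0.5) = 1.75, f(1.7) = 6.31, f(2.9) = 7.99, f(4.1) = 6.79, f(5.3) = 2.71.
Sum = Δt · [f(0.5) + f(1.7) + f(2.9) + f(4.1) + f(5.3)].
Sum = 30.66.

30.66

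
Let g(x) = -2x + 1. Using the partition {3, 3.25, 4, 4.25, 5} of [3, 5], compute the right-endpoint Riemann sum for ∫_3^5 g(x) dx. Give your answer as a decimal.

Subinterval widths: 0.25, 0.75, 0.25, 0.75.
Right endpoints: 3.25, 4, 4.25, 5.
g(3.25) = -5.5, g(4) = -7, g(4.25) = -7.5, g(5) = -9.
Sum = Σ Δx_i · g(x_i).
Sum = -15.25.

-15.25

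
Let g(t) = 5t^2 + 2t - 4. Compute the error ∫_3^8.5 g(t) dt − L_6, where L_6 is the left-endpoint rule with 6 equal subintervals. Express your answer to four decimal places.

Exact integral: ∫_3^8.5 g(t) dt ≈ 1019.791667.
L_6 ≈ 873.653356.
Error ≈ 1019.791667 − 873.653356 ≈ 146.1383.

146.1383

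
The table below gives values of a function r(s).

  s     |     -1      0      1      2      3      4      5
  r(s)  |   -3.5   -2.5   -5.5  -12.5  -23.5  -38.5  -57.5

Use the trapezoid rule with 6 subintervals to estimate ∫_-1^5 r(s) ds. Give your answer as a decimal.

-113

Δs = 1.
T_6 = (1/2)·[(-3.5) + 2·(-2.5) + 2·(-5.5) + 2·(-12.5) + 2·(-23.5) + 2·(-38.5) + (-57.5)] = -113.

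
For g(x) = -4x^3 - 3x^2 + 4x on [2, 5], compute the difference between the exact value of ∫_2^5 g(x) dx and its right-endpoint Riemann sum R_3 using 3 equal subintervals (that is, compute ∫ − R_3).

Exact integral: ∫_2^5 g(x) dx = -684.
R_3 = -966.
Error = -684 − (-966) = 282.

282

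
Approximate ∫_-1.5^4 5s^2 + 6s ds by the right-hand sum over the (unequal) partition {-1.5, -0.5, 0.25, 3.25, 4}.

294.546875

Subinterval widths: 1, 0.75, 3, 0.75.
Right endpoints: -0.5, 0.25, 3.25, 4.
f(-0.5) = -1.75, f(0.25) = 1.8125, f(3.25) = 72.3125, f(4) = 104.
Sum = Σ Δs_i · f(s_i).
Sum = 294.546875.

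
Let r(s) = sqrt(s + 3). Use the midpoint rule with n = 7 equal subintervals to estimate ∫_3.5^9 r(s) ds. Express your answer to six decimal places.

Δs = (9 − 3.5)/7 = 11/14.
Midpoints: 109/28, 131/28, 153/28, 6.25, 197/28, 219/28, 241/28.
r(109/28) ≈ 2.625425, r(131/28) ≈ 2.771024, r(153/28) ≈ 2.909345, r(6.25) ≈ 3.041381, r(197/28) ≈ 3.167920, r(219/28) ≈ 3.289594, r(241/28) ≈ 3.406926.
Sum = Δs · [r(109/28) + r(131/28) + r(153/28) + ...].
Sum ≈ 16.666268.

16.666268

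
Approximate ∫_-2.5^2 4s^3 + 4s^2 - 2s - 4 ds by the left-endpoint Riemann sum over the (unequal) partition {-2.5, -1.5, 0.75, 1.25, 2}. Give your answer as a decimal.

Subinterval widths: 1, 2.25, 0.5, 0.75.
Left endpoints: -2.5, -1.5, 0.75, 1.25.
f(-2.5) = -36.5, f(-1.5) = -5.5, f(0.75) = -1.5625, f(1.25) = 7.5625.
Sum = Σ Δs_i · f(s_i).
Sum = -43.984375.

-43.984375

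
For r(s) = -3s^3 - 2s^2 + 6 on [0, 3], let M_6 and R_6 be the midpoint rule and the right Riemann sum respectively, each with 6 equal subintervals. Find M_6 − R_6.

M_6 = -59.78125.
R_6 = -87.4375.
M_6 − R_6 = 27.65625.

27.65625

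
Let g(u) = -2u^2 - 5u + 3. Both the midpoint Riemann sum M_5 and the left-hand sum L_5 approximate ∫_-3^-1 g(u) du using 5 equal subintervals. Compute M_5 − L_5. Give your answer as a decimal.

1.36

M_5 = 8.72.
L_5 = 7.36.
M_5 − L_5 = 1.36.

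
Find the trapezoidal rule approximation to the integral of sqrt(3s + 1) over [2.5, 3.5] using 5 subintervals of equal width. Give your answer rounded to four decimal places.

Δs = (3.5 − 2.5)/5 = 0.2.
f(2.5) ≈ 2.9155, f(2.7) ≈ 3.0166, f(2.9) ≈ 3.1145, f(3.1) ≈ 3.2094, f(3.3) ≈ 3.3015, f(3.5) ≈ 3.3912.
T_5 = (Δs/2)·[f(s_0) + 2f(s_1) + ... + 2f(s_{4}) + f(s_5)].
Sum ≈ 3.1591.

3.1591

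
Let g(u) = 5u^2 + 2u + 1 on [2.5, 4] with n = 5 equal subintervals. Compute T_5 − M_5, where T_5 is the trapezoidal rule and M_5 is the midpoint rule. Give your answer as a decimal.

T_5 = 91.9875.
M_5 = 91.81875.
T_5 − M_5 = 0.16875.

0.16875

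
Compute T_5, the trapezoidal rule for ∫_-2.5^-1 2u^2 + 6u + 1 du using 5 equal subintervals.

Δu = (-1 − (-2.5))/5 = 0.3.
f(-2.5) = -1.5, f(-2.2) = -2.52, f(-1.9) = -3.18, f(-1.6) = -3.48, f(-1.3) = -3.42, f(-1) = -3.
T_5 = (Δu/2)·[f(u_0) + 2f(u_1) + ... + 2f(u_{4}) + f(u_5)].
Sum = -4.455.

-4.455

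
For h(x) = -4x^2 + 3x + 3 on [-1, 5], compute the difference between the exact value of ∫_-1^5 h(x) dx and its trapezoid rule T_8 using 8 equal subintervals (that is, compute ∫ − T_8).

Exact integral: ∫_-1^5 h(x) dx = -114.
T_8 = -116.25.
Error = -114 − (-116.25) = 2.25.

2.25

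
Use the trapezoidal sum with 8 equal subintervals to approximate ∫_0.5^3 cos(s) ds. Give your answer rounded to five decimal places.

-0.33555

Δs = (3 − 0.5)/8 = 0.3125.
f(0.5) ≈ 0.87758, f(0.8125) ≈ 0.68769, f(1.125) ≈ 0.43118, f(1.4375) ≈ 0.13290, f(1.75) ≈ -0.17825, f(2.0625) ≈ -0.47213, f(2.375) ≈ -0.72028, f(2.6875) ≈ -0.89866, f(3) ≈ -0.98999.
T_8 = (Δs/2)·[f(s_0) + 2f(s_1) + ... + 2f(s_{7}) + f(s_8)].
Sum ≈ -0.33555.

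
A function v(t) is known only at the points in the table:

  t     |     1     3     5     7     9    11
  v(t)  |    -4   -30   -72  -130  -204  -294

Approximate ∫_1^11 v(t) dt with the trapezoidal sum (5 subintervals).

Δt = 2.
T_5 = (2/2)·[(-4) + 2·(-30) + 2·(-72) + 2·(-130) + 2·(-204) + (-294)] = -1170.

-1170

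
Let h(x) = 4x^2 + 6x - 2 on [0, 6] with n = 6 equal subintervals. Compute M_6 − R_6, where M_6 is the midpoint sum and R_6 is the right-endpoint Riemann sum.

-96

M_6 = 382.
R_6 = 478.
M_6 − R_6 = -96.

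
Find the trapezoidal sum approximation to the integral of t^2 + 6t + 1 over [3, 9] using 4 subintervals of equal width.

458.25

Δt = (9 − 3)/4 = 1.5.
f(3) = 28, f(4.5) = 48.25, f(6) = 73, f(7.5) = 102.25, f(9) = 136.
T_4 = (Δt/2)·[f(t_0) + 2f(t_1) + 2f(t_2) + 2f(t_3) + f(t_4)].
Sum = 458.25.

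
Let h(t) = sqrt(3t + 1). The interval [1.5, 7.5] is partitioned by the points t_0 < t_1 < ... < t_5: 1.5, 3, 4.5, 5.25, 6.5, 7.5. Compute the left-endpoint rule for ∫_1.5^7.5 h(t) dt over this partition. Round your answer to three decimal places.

Subinterval widths: 1.5, 1.5, 0.75, 1.25, 1.
Left endpoints: 1.5, 3, 4.5, 5.25, 6.5.
h(1.5) ≈ 2.345, h(3) ≈ 3.162, h(4.5) ≈ 3.808, h(5.25) ≈ 4.093, h(6.5) ≈ 4.528.
Sum = Σ Δt_i · h(t_i).
Sum ≈ 20.761.

20.761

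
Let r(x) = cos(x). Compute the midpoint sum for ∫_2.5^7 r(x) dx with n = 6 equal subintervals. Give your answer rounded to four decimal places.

Δx = (7 − 2.5)/6 = 0.75.
Midpoints: 2.875, 3.625, 4.375, 5.125, 5.875, 6.625.
r(2.875) ≈ -0.9647, r(3.625) ≈ -0.8854, r(4.375) ≈ -0.3310, r(5.125) ≈ 0.4010, r(5.875) ≈ 0.9178, r(6.625) ≈ 0.9421.
Sum = Δx · [r(2.875) + r(3.625) + r(4.375) + ...].
Sum ≈ 0.0599.

0.0599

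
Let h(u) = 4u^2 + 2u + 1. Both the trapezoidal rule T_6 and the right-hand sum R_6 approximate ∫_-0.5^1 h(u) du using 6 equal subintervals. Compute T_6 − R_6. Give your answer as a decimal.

-0.75

T_6 = 3.8125.
R_6 = 4.5625.
T_6 − R_6 = -0.75.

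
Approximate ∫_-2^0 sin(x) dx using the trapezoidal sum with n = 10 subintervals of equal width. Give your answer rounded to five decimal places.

-1.41142

Δx = (0 − (-2))/10 = 0.2.
f(-2) ≈ -0.90930, f(-1.8) ≈ -0.97385, f(-1.6) ≈ -0.99957, f(-1.4) ≈ -0.98545, f(-1.2) ≈ -0.93204, f(-1) ≈ -0.84147, f(-0.8) ≈ -0.71736, f(-0.6) ≈ -0.56464, f(-0.4) ≈ -0.38942, f(-0.2) ≈ -0.19867, f(0) ≈ 0.00000.
T_10 = (Δx/2)·[f(x_0) + 2f(x_1) + ... + 2f(x_{9}) + f(x_10)].
Sum ≈ -1.41142.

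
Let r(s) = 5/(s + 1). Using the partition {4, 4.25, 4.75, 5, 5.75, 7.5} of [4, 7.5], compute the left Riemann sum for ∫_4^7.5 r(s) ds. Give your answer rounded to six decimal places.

2.864878

Subinterval widths: 0.25, 0.5, 0.25, 0.75, 1.75.
Left endpoints: 4, 4.25, 4.75, 5, 5.75.
r(4) = 1, r(4.25) = 20/21, r(4.75) = 20/23, r(5) = 5/6, r(5.75) = 20/27.
Sum = Σ Δs_i · r(s_i).
Sum ≈ 2.864878.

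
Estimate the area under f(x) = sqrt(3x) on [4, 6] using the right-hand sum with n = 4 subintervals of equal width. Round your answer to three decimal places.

7.926

Δx = (6 − 4)/4 = 0.5.
Right endpoints: 4.5, 5, 5.5, 6.
f(4.5) ≈ 3.674, f(5) ≈ 3.873, f(5.5) ≈ 4.062, f(6) ≈ 4.243.
Sum = Δx · [f(4.5) + f(5) + f(5.5) + f(6)].
Sum ≈ 7.926.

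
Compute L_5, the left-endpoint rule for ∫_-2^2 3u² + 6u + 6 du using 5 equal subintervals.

31.68

Δu = (2 − (-2))/5 = 0.8.
Left endpoints: -2, -1.2, -0.4, 0.4, 1.2.
f(-2) = 6, f(-1.2) = 3.12, f(-0.4) = 4.08, f(0.4) = 8.88, f(1.2) = 17.52.
Sum = Δu · [f(-2) + f(-1.2) + f(-0.4) + f(0.4) + f(1.2)].
Sum = 31.68.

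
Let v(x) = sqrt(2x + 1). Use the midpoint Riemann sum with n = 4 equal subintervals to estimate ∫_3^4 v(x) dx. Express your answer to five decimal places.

Δx = (4 − 3)/4 = 0.25.
Midpoints: 3.125, 3.375, 3.625, 3.875.
v(3.125) ≈ 2.69258, v(3.375) ≈ 2.78388, v(3.625) ≈ 2.87228, v(3.875) ≈ 2.95804.
Sum = Δx · [v(3.125) + v(3.375) + v(3.625) + v(3.875)].
Sum ≈ 2.82670.

2.82670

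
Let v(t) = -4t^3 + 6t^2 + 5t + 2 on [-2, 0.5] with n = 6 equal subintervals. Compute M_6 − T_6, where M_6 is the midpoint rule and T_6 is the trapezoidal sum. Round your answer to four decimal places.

-1.6276

M_6 ≈ 27.269965.
T_6 ≈ 28.897569.
M_6 − T_6 ≈ -1.6276.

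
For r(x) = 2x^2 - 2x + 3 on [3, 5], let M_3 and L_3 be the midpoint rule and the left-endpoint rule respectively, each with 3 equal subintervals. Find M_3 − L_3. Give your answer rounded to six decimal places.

8.888889

M_3 ≈ 55.18518519.
L_3 ≈ 46.29629630.
M_3 − L_3 ≈ 8.888889.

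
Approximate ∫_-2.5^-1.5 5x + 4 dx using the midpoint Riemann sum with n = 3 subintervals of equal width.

Δx = (-1.5 − (-2.5))/3 = 1/3.
Midpoints: -7/3, -2, -5/3.
f(-7/3) = -23/3, f(-2) = -6, f(-5/3) = -13/3.
Sum = Δx · [f(-7/3) + f(-2) + f(-5/3)].
Sum = -6.

-6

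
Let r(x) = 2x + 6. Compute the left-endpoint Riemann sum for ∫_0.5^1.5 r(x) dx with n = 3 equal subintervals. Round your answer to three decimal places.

Δx = (1.5 − 0.5)/3 = 1/3.
Left endpoints: 0.5, 5/6, 7/6.
r(0.5) = 7, r(5/6) = 23/3, r(7/6) = 25/3.
Sum = Δx · [r(0.5) + r(5/6) + r(7/6)].
Sum ≈ 7.667.

7.667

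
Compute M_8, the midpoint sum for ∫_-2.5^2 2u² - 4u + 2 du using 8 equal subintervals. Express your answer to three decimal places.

29.013

Δu = (2 − (-2.5))/8 = 0.5625.
Midpoints: -2.21875, -1.65625, -1.09375, -0.53125, 0.03125, 0.59375, 1.15625, 1.71875.
f(-2.21875) = 10609/512, f(-1.65625) = 7225/512, f(-1.09375) = 4489/512, f(-0.53125) = 2401/512, f(0.03125) = 961/512, f(0.59375) = 169/512, f(1.15625) = 25/512, f(1.71875) = 529/512.
Sum = Δu · [f(-2.21875) + f(-1.65625) + f(-1.09375) + ...].
Sum ≈ 29.013.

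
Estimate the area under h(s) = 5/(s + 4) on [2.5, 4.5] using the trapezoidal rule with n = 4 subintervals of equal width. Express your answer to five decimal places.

Δs = (4.5 − 2.5)/4 = 0.5.
h(2.5) = 10/13, h(3) = 5/7, h(3.5) = 2/3, h(4) = 0.625, h(4.5) = 10/17.
T_4 = (Δs/2)·[h(s_0) + 2h(s_1) + 2h(s_2) + 2h(s_3) + h(s_4)].
Sum ≈ 1.34234.

1.34234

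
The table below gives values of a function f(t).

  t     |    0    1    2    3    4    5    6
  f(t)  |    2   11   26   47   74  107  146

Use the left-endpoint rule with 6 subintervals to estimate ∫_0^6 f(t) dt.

267

Δt = 1.
Sum = 1·[2 + 11 + 26 + 47 + 74 + 107] = 267.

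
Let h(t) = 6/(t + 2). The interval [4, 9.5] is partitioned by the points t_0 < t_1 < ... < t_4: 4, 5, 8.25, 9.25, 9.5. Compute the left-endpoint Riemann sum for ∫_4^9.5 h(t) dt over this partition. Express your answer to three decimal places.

4.504

Subinterval widths: 1, 3.25, 1, 0.25.
Left endpoints: 4, 5, 8.25, 9.25.
h(4) = 1, h(5) = 6/7, h(8.25) = 24/41, h(9.25) = 8/15.
Sum = Σ Δt_i · h(t_i).
Sum ≈ 4.504.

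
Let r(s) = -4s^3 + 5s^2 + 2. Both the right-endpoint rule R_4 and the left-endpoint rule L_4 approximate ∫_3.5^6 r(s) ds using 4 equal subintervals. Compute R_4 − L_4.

-358.59375

R_4 = -1040.15625.
L_4 = -681.5625.
R_4 − L_4 = -358.59375.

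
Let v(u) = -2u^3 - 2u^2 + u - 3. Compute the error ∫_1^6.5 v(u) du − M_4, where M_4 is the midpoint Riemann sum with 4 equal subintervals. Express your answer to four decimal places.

Exact integral: ∫_1^6.5 v(u) du ≈ -1070.322917.
M_4 ≈ -1049.092773.
Error ≈ -1070.322917 − (-1049.092773) ≈ -21.2301.

-21.2301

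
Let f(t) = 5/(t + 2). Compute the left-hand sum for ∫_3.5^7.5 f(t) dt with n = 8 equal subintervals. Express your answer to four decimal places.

Δt = (7.5 − 3.5)/8 = 0.5.
Left endpoints: 3.5, 4, 4.5, 5, 5.5, 6, 6.5, 7.
f(3.5) = 10/11, f(4) = 5/6, f(4.5) = 10/13, f(5) = 5/7, f(5.5) = 2/3, f(6) = 0.625, f(6.5) = 10/17, f(7) = 5/9.
Sum = Δt · [f(3.5) + f(4) + f(4.5) + ...].
Sum ≈ 2.8307.

2.8307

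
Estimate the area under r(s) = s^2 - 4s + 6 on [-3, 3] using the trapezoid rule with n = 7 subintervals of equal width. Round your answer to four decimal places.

54.7347

Δs = (3 − (-3))/7 = 6/7.
r(-3) = 27, r(-15/7) = 939/49, r(-9/7) = 627/49, r(-3/7) = 387/49, r(3/7) = 219/49, r(9/7) = 123/49, r(15/7) = 99/49, r(3) = 3.
T_7 = (Δs/2)·[r(s_0) + 2r(s_1) + ... + 2r(s_{6}) + r(s_7)].
Sum ≈ 54.7347.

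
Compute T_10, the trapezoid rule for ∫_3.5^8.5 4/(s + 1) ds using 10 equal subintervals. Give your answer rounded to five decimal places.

Δs = (8.5 − 3.5)/10 = 0.5.
f(3.5) = 8/9, f(4) = 0.8, f(4.5) = 8/11, f(5) = 2/3, f(5.5) = 8/13, f(6) = 4/7, f(6.5) = 8/15, f(7) = 0.5, f(7.5) = 8/17, f(8) = 4/9, f(8.5) = 8/19.
T_10 = (Δs/2)·[f(s_0) + 2f(s_1) + ... + 2f(s_{9}) + f(s_10)].
Sum ≈ 2.99204.

2.99204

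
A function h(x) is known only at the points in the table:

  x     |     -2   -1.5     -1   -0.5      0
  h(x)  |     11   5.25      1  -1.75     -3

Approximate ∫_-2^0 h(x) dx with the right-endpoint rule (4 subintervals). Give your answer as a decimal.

Δx = 0.5.
Sum = 0.5·[5.25 + 1 + (-1.75) + (-3)] = 0.75.

0.75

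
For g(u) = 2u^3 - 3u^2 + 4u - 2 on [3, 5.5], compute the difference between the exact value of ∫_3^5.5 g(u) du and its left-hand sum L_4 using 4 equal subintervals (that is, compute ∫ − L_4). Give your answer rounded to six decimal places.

Exact integral: ∫_3^5.5 g(u) du = 315.15625.
L_4 ≈ 248.50585938.
Error ≈ 315.15625 − 248.50585938 ≈ 66.650391.

66.650391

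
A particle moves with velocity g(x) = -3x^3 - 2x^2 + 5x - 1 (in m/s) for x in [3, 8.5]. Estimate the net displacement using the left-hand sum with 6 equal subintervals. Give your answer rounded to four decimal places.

Δx = (8.5 − 3)/6 = 11/12.
Left endpoints: 3, 47/12, 29/6, 5.75, 20/3, 91/12.
g(3) = -85, g(47/12) = -110791/576, g(29/6) = -8695/24, g(5.75) = -608.703125, g(20/3) = -8509/9, g(91/12) = -266185/192.
Sum = Δx · [g(3) + g(47/12) + g(29/6) + ...].
Sum ≈ -3281.8179.

-3281.8179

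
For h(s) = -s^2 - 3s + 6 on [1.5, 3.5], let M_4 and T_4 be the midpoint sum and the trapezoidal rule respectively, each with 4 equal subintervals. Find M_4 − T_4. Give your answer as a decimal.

M_4 = -16.125.
T_4 = -16.25.
M_4 − T_4 = 0.125.

0.125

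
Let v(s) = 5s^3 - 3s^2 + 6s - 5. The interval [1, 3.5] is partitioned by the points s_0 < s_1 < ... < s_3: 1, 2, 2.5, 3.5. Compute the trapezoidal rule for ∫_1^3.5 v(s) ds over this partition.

Subinterval widths: 1, 0.5, 1.
v(1) = 3, v(2) = 35, v(2.5) = 69.375, v(3.5) = 193.625.
On each subinterval the trapezoid contributes (Δs_i/2)·[v(s_{i-1}) + v(s_i)].
Sum = 176.59375.

176.59375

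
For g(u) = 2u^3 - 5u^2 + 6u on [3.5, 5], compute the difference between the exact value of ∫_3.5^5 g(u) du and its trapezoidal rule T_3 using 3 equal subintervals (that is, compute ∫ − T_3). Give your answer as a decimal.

Exact integral: ∫_3.5^5 g(u) du = 138.84375.
T_3 = 140.125.
Error = 138.84375 − 140.125 = -1.28125.

-1.28125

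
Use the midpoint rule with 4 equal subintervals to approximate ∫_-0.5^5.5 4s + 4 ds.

84

Δs = (5.5 − (-0.5))/4 = 1.5.
Midpoints: 0.25, 1.75, 3.25, 4.75.
f(0.25) = 5, f(1.75) = 11, f(3.25) = 17, f(4.75) = 23.
Sum = Δs · [f(0.25) + f(1.75) + f(3.25) + f(4.75)].
Sum = 84.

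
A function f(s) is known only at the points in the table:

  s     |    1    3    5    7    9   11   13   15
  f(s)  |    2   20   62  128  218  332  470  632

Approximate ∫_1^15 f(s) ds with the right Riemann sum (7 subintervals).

3724

Δs = 2.
Sum = 2·[20 + 62 + 128 + 218 + 332 + 470 + 632] = 3724.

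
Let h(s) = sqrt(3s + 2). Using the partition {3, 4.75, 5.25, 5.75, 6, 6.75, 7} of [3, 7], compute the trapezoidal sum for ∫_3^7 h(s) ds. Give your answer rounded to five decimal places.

Subinterval widths: 1.75, 0.5, 0.5, 0.25, 0.75, 0.25.
h(3) ≈ 3.31662, h(4.75) ≈ 4.03113, h(5.25) ≈ 4.21307, h(5.75) ≈ 4.38748, h(6) ≈ 4.47214, h(6.75) ≈ 4.71699, h(7) ≈ 4.79583.
On each subinterval the trapezoid contributes (Δs_i/2)·[h(s_{i-1}) + h(s_i)].
Sum ≈ 16.38295.

16.38295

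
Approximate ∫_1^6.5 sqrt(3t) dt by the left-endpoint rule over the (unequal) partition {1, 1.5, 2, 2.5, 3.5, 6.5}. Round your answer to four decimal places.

Subinterval widths: 0.5, 0.5, 0.5, 1, 3.
Left endpoints: 1, 1.5, 2, 2.5, 3.5.
f(1) ≈ 1.7321, f(1.5) ≈ 2.1213, f(2) ≈ 2.4495, f(2.5) ≈ 2.7386, f(3.5) ≈ 3.2404.
Sum = Σ Δt_i · f(t_i).
Sum ≈ 15.6112.

15.6112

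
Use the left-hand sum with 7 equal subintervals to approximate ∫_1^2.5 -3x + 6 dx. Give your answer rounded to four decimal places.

1.6071

Δx = (2.5 − 1)/7 = 3/14.
Left endpoints: 1, 17/14, 10/7, 23/14, 13/7, 29/14, 16/7.
f(1) = 3, f(17/14) = 33/14, f(10/7) = 12/7, f(23/14) = 15/14, f(13/7) = 3/7, f(29/14) = -3/14, f(16/7) = -6/7.
Sum = Δx · [f(1) + f(17/14) + f(10/7) + ...].
Sum ≈ 1.6071.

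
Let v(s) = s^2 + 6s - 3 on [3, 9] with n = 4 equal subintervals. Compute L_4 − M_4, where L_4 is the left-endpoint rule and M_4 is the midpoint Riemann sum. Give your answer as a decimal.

-77.625

L_4 = 353.25.
M_4 = 430.875.
L_4 − M_4 = -77.625.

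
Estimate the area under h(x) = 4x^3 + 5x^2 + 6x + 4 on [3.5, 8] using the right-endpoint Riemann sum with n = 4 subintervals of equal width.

6187.5703125

Δx = (8 − 3.5)/4 = 1.125.
Right endpoints: 4.625, 5.75, 6.875, 8.
h(4.625) = 534.4296875, h(5.75) = 964.25, h(6.875) = 1581.3828125, h(8) = 2420.
Sum = Δx · [h(4.625) + h(5.75) + h(6.875) + h(8)].
Sum = 6187.5703125.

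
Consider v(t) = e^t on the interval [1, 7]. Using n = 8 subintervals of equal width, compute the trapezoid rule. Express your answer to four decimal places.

Δt = (7 − 1)/8 = 0.75.
v(1) ≈ 2.7183, v(1.75) ≈ 5.7546, v(2.5) ≈ 12.1825, v(3.25) ≈ 25.7903, v(4) ≈ 54.5982, v(4.75) ≈ 115.5843, v(5.5) ≈ 244.6919, v(6.25) ≈ 518.0128, v(7) ≈ 1096.6332.
T_8 = (Δt/2)·[v(t_0) + 2v(t_1) + ... + 2v(t_{7}) + v(t_8)].
Sum ≈ 1144.7178.

1144.7178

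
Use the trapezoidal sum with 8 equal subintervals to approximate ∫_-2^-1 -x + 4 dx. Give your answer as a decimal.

5.5

Δx = (-1 − (-2))/8 = 0.125.
f(-2) = 6, f(-1.875) = 5.875, f(-1.75) = 5.75, f(-1.625) = 5.625, f(-1.5) = 5.5, f(-1.375) = 5.375, f(-1.25) = 5.25, f(-1.125) = 5.125, f(-1) = 5.
T_8 = (Δx/2)·[f(x_0) + 2f(x_1) + ... + 2f(x_{7}) + f(x_8)].
Sum = 5.5.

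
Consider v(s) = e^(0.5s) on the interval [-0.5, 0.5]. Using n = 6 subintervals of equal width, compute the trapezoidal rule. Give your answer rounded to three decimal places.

Δs = (0.5 − (-0.5))/6 = 1/6.
v(-0.5) ≈ 0.779, v(-1/3) ≈ 0.846, v(-1/6) ≈ 0.920, v(0) ≈ 1.000, v(1/6) ≈ 1.087, v(1/3) ≈ 1.181, v(0.5) ≈ 1.284.
T_6 = (Δs/2)·[v(s_0) + 2v(s_1) + ... + 2v(s_{5}) + v(s_6)].
Sum ≈ 1.011.

1.011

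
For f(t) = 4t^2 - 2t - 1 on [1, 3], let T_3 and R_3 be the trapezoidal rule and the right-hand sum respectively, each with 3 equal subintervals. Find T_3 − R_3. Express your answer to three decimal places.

T_3 ≈ 25.25926.
R_3 ≈ 34.59259.
T_3 − R_3 ≈ -9.333.

-9.333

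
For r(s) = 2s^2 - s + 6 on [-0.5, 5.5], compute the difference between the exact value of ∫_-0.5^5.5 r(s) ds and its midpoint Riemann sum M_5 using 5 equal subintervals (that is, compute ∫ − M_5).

Exact integral: ∫_-0.5^5.5 r(s) ds = 132.
M_5 = 130.56.
Error = 132 − 130.56 = 1.44.

1.44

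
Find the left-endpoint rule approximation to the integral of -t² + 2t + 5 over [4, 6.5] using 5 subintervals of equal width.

Δt = (6.5 − 4)/5 = 0.5.
Left endpoints: 4, 4.5, 5, 5.5, 6.
f(4) = -3, f(4.5) = -6.25, f(5) = -10, f(5.5) = -14.25, f(6) = -19.
Sum = Δt · [f(4) + f(4.5) + f(5) + f(5.5) + f(6)].
Sum = -26.25.

-26.25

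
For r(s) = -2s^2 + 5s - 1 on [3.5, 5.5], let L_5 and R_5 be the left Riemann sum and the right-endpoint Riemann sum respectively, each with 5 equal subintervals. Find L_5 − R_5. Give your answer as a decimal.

L_5 = -34.24.
R_5 = -44.64.
L_5 − R_5 = 10.4.

10.4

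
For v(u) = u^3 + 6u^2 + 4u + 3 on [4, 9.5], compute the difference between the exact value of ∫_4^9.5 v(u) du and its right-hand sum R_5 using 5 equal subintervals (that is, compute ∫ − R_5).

Exact integral: ∫_4^9.5 v(u) du = 3724.015625.
R_5 = 4446.6125.
Error = 3724.015625 − 4446.6125 = -722.596875.

-722.596875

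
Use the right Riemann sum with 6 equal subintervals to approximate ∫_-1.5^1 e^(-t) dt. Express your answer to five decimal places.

3.31611

Δt = (1 − (-1.5))/6 = 5/12.
Right endpoints: -13/12, -2/3, -0.25, 1/6, 7/12, 1.
f(-13/12) ≈ 2.95451, f(-2/3) ≈ 1.94773, f(-0.25) ≈ 1.28403, f(1/6) ≈ 0.84648, f(7/12) ≈ 0.55804, f(1) ≈ 0.36788.
Sum = Δt · [f(-13/12) + f(-2/3) + f(-0.25) + ...].
Sum ≈ 3.31611.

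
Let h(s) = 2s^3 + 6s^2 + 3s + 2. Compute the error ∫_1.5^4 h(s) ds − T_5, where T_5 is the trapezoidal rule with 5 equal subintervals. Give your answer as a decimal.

-2.34375

Exact integral: ∫_1.5^4 h(s) ds = 272.34375.
T_5 = 274.6875.
Error = 272.34375 − 274.6875 = -2.34375.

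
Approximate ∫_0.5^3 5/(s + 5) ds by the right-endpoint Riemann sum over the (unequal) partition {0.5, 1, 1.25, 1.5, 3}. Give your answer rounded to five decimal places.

Subinterval widths: 0.5, 0.25, 0.25, 1.5.
Right endpoints: 1, 1.25, 1.5, 3.
f(1) = 5/6, f(1.25) = 0.8, f(1.5) = 10/13, f(3) = 0.625.
Sum = Σ Δs_i · f(s_i).
Sum ≈ 1.74647.

1.74647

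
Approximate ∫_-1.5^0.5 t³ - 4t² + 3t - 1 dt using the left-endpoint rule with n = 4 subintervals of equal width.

Δt = (0.5 − (-1.5))/4 = 0.5.
Left endpoints: -1.5, -1, -0.5, 0.
f(-1.5) = -17.875, f(-1) = -9, f(-0.5) = -3.625, f(0) = -1.
Sum = Δt · [f(-1.5) + f(-1) + f(-0.5) + f(0)].
Sum = -15.75.

-15.75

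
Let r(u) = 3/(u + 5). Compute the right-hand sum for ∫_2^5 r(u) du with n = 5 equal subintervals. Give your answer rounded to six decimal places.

Δu = (5 − 2)/5 = 0.6.
Right endpoints: 2.6, 3.2, 3.8, 4.4, 5.
r(2.6) = 15/38, r(3.2) = 15/41, r(3.8) = 15/44, r(4.4) = 15/47, r(5) = 0.3.
Sum = Δu · [r(2.6) + r(3.2) + r(3.8) + r(4.4) + r(5)].
Sum ≈ 1.032389.

1.032389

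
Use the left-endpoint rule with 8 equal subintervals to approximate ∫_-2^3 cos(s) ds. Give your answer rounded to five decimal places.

1.19533

Δs = (3 − (-2))/8 = 0.625.
Left endpoints: -2, -1.375, -0.75, -0.125, 0.5, 1.125, 1.75, 2.375.
f(-2) ≈ -0.41615, f(-1.375) ≈ 0.19455, f(-0.75) ≈ 0.73169, f(-0.125) ≈ 0.99220, f(0.5) ≈ 0.87758, f(1.125) ≈ 0.43118, f(1.75) ≈ -0.17825, f(2.375) ≈ -0.72028.
Sum = Δs · [f(-2) + f(-1.375) + f(-0.75) + ...].
Sum ≈ 1.19533.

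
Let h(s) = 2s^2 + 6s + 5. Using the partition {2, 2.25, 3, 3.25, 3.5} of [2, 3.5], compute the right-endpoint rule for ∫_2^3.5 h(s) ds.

61.9375

Subinterval widths: 0.25, 0.75, 0.25, 0.25.
Right endpoints: 2.25, 3, 3.25, 3.5.
h(2.25) = 28.625, h(3) = 41, h(3.25) = 45.625, h(3.5) = 50.5.
Sum = Σ Δs_i · h(s_i).
Sum = 61.9375.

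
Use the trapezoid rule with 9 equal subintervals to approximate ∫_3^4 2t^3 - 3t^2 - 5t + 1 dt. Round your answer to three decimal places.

34.037

Δt = (4 − 3)/9 = 1/9.
f(3) = 13, f(28/9) = 12125/729, f(29/9) = 15055/729, f(10/3) = 677/27, f(31/9) = 21809/729, f(32/9) = 25657/729, f(11/3) = 1105/27, f(34/9) = 34355/729, f(35/9) = 39229/729, f(4) = 61.
T_9 = (Δt/2)·[f(t_0) + 2f(t_1) + ... + 2f(t_{8}) + f(t_9)].
Sum ≈ 34.037.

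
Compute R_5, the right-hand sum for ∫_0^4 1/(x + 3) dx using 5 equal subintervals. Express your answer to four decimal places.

Δx = (4 − 0)/5 = 0.8.
Right endpoints: 0.8, 1.6, 2.4, 3.2, 4.
f(0.8) = 5/19, f(1.6) = 5/23, f(2.4) = 5/27, f(3.2) = 5/31, f(4) = 1/7.
Sum = Δx · [f(0.8) + f(1.6) + f(2.4) + f(3.2) + f(4)].
Sum ≈ 0.7759.

0.7759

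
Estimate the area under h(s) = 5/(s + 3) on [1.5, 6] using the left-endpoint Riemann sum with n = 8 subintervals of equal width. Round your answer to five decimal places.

3.62686

Δs = (6 − 1.5)/8 = 0.5625.
Left endpoints: 1.5, 2.0625, 2.625, 3.1875, 3.75, 4.3125, 4.875, 5.4375.
h(1.5) = 10/9, h(2.0625) = 80/81, h(2.625) = 8/9, h(3.1875) = 80/99, h(3.75) = 20/27, h(4.3125) = 80/117, h(4.875) = 40/63, h(5.4375) = 16/27.
Sum = Δs · [h(1.5) + h(2.0625) + h(2.625) + ...].
Sum ≈ 3.62686.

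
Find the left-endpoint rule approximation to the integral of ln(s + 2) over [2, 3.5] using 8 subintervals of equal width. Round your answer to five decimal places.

Δs = (3.5 − 2)/8 = 0.1875.
Left endpoints: 2, 2.1875, 2.375, 2.5625, 2.75, 2.9375, 3.125, 3.3125.
f(2) ≈ 1.38629, f(2.1875) ≈ 1.43210, f(2.375) ≈ 1.47591, f(2.5625) ≈ 1.51787, f(2.75) ≈ 1.55814, f(2.9375) ≈ 1.59686, f(3.125) ≈ 1.63413, f(3.3125) ≈ 1.67006.
Sum = Δs · [f(2) + f(2.1875) + f(2.375) + ...].
Sum ≈ 2.30088.

2.30088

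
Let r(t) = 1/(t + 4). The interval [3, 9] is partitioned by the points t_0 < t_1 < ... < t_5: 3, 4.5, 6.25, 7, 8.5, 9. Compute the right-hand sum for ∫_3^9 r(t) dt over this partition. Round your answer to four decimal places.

Subinterval widths: 1.5, 1.75, 0.75, 1.5, 0.5.
Right endpoints: 4.5, 6.25, 7, 8.5, 9.
r(4.5) = 2/17, r(6.25) = 4/41, r(7) = 1/11, r(8.5) = 0.08, r(9) = 1/13.
Sum = Σ Δt_i · r(t_i).
Sum ≈ 0.5738.

0.5738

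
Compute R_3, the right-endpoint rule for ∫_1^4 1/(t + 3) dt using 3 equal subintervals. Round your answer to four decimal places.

Δt = (4 − 1)/3 = 1.
Right endpoints: 2, 3, 4.
f(2) = 0.2, f(3) = 1/6, f(4) = 1/7.
Sum = Δt · [f(2) + f(3) + f(4)].
Sum ≈ 0.5095.

0.5095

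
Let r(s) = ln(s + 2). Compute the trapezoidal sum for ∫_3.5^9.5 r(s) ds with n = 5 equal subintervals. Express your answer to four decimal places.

Δs = (9.5 − 3.5)/5 = 1.2.
r(3.5) ≈ 1.7047, r(4.7) ≈ 1.9021, r(5.9) ≈ 2.0669, r(7.1) ≈ 2.2083, r(8.3) ≈ 2.3321, r(9.5) ≈ 2.4423.
T_5 = (Δs/2)·[r(s_0) + 2r(s_1) + ... + 2r(s_{4}) + r(s_5)].
Sum ≈ 12.6995.

12.6995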